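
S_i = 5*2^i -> [5, 10, 20, 40, 80]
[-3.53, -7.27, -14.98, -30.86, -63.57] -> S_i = -3.53*2.06^i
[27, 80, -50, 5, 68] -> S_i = Random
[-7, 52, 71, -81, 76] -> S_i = Random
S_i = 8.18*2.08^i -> [8.18, 17.01, 35.39, 73.61, 153.11]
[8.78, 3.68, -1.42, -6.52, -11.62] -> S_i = 8.78 + -5.10*i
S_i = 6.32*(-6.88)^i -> [6.32, -43.48, 299.15, -2058.18, 14160.25]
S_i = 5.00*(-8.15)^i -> [5.0, -40.75, 332.11, -2706.72, 22059.74]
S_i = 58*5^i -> [58, 290, 1450, 7250, 36250]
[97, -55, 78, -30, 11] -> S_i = Random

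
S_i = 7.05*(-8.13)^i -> [7.05, -57.32, 465.98, -3788.44, 30800.04]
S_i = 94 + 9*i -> [94, 103, 112, 121, 130]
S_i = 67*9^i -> [67, 603, 5427, 48843, 439587]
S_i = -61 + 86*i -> [-61, 25, 111, 197, 283]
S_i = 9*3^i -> [9, 27, 81, 243, 729]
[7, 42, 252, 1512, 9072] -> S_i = 7*6^i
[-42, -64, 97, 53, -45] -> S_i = Random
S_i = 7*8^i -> [7, 56, 448, 3584, 28672]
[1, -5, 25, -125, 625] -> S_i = 1*-5^i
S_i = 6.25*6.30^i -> [6.25, 39.38, 248.06, 1562.79, 9845.6]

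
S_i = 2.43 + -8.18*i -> [2.43, -5.75, -13.93, -22.11, -30.29]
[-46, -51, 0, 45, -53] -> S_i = Random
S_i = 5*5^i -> [5, 25, 125, 625, 3125]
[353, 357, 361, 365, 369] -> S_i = 353 + 4*i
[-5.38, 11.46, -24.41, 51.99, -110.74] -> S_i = -5.38*(-2.13)^i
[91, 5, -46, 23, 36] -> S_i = Random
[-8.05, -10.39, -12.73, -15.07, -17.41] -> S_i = -8.05 + -2.34*i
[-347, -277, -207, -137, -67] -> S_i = -347 + 70*i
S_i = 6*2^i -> [6, 12, 24, 48, 96]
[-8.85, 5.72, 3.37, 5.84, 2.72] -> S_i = Random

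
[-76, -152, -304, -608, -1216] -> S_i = -76*2^i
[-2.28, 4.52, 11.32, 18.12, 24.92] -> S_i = -2.28 + 6.80*i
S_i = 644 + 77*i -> [644, 721, 798, 875, 952]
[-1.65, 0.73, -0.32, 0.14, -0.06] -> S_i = -1.65*(-0.44)^i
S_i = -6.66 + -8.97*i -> [-6.66, -15.63, -24.6, -33.57, -42.54]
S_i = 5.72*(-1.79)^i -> [5.72, -10.24, 18.33, -32.81, 58.72]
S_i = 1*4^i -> [1, 4, 16, 64, 256]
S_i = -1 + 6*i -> [-1, 5, 11, 17, 23]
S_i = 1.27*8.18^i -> [1.27, 10.39, 84.98, 695.13, 5686.13]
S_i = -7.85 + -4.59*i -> [-7.85, -12.44, -17.03, -21.62, -26.21]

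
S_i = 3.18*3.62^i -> [3.18, 11.51, 41.67, 150.85, 546.09]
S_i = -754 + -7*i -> [-754, -761, -768, -775, -782]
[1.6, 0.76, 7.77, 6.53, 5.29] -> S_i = Random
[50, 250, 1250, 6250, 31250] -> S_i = 50*5^i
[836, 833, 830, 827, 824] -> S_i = 836 + -3*i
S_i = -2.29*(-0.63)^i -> [-2.29, 1.44, -0.91, 0.57, -0.36]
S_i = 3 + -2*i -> [3, 1, -1, -3, -5]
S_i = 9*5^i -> [9, 45, 225, 1125, 5625]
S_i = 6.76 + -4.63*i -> [6.76, 2.13, -2.5, -7.13, -11.76]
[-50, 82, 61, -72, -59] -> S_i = Random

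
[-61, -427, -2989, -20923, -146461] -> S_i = -61*7^i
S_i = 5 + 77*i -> [5, 82, 159, 236, 313]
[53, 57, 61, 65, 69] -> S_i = 53 + 4*i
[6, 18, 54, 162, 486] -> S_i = 6*3^i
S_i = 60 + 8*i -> [60, 68, 76, 84, 92]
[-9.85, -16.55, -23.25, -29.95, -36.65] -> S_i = -9.85 + -6.70*i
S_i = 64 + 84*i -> [64, 148, 232, 316, 400]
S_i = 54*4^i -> [54, 216, 864, 3456, 13824]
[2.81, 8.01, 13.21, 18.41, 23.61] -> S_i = 2.81 + 5.20*i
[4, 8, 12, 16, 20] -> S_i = 4 + 4*i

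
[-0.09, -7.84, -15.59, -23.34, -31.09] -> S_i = -0.09 + -7.75*i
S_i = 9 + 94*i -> [9, 103, 197, 291, 385]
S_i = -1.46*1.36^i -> [-1.46, -1.99, -2.7, -3.67, -4.99]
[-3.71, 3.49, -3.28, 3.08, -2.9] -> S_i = -3.71*(-0.94)^i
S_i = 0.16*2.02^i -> [0.16, 0.32, 0.65, 1.32, 2.66]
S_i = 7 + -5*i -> [7, 2, -3, -8, -13]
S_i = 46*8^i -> [46, 368, 2944, 23552, 188416]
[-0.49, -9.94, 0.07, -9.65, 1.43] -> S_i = Random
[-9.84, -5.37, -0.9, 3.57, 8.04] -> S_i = -9.84 + 4.47*i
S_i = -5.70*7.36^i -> [-5.7, -41.95, -308.77, -2272.52, -16725.77]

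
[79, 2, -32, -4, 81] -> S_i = Random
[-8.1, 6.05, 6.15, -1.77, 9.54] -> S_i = Random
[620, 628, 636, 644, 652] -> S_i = 620 + 8*i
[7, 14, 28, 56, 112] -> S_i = 7*2^i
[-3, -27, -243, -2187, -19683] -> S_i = -3*9^i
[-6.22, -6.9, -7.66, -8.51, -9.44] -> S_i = -6.22*1.11^i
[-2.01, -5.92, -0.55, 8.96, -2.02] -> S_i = Random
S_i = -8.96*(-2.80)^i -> [-8.96, 25.09, -70.25, 196.69, -550.73]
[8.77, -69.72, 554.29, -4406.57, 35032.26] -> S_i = 8.77*(-7.95)^i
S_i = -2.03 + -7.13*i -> [-2.03, -9.16, -16.29, -23.42, -30.55]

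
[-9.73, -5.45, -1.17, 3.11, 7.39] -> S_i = -9.73 + 4.28*i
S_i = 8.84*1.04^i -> [8.84, 9.19, 9.56, 9.94, 10.34]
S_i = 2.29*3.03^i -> [2.29, 6.94, 21.02, 63.7, 193.02]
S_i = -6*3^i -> [-6, -18, -54, -162, -486]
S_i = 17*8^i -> [17, 136, 1088, 8704, 69632]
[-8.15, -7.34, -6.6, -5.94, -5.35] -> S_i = -8.15*0.90^i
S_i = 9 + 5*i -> [9, 14, 19, 24, 29]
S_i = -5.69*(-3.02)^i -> [-5.69, 17.18, -51.9, 156.72, -473.3]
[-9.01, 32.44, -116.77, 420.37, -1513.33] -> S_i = -9.01*(-3.60)^i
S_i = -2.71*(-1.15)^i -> [-2.71, 3.12, -3.58, 4.12, -4.74]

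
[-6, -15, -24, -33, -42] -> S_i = -6 + -9*i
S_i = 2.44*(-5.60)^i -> [2.44, -13.66, 76.52, -428.5, 2399.62]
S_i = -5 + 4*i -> [-5, -1, 3, 7, 11]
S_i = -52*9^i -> [-52, -468, -4212, -37908, -341172]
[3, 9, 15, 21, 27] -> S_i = 3 + 6*i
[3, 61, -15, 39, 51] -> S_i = Random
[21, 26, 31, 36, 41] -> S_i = 21 + 5*i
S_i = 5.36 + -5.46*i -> [5.36, -0.1, -5.56, -11.02, -16.48]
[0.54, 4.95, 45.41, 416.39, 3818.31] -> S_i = 0.54*9.17^i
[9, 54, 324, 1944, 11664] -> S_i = 9*6^i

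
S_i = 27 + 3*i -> [27, 30, 33, 36, 39]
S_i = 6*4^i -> [6, 24, 96, 384, 1536]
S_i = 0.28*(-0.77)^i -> [0.28, -0.22, 0.17, -0.13, 0.1]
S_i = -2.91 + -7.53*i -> [-2.91, -10.44, -17.97, -25.5, -33.03]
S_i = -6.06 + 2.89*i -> [-6.06, -3.17, -0.28, 2.61, 5.5]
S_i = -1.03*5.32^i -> [-1.03, -5.48, -29.15, -155.09, -825.06]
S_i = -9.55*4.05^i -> [-9.55, -38.68, -156.64, -634.41, -2569.35]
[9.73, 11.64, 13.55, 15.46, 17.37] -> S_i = 9.73 + 1.91*i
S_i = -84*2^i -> [-84, -168, -336, -672, -1344]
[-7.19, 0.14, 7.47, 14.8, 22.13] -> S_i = -7.19 + 7.33*i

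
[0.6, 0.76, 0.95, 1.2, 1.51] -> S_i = 0.60*1.26^i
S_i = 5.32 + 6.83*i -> [5.32, 12.15, 18.98, 25.81, 32.64]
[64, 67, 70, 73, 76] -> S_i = 64 + 3*i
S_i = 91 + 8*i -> [91, 99, 107, 115, 123]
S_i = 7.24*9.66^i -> [7.24, 69.94, 675.6, 6526.34, 63044.48]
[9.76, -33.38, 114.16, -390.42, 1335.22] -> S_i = 9.76*(-3.42)^i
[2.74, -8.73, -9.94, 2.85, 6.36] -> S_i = Random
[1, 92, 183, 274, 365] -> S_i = 1 + 91*i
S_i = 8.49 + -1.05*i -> [8.49, 7.44, 6.39, 5.34, 4.29]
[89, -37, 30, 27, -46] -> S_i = Random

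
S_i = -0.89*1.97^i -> [-0.89, -1.75, -3.45, -6.8, -13.4]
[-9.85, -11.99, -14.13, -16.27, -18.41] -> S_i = -9.85 + -2.14*i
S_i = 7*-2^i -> [7, -14, 28, -56, 112]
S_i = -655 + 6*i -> [-655, -649, -643, -637, -631]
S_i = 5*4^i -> [5, 20, 80, 320, 1280]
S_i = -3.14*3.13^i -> [-3.14, -9.83, -30.76, -96.29, -301.37]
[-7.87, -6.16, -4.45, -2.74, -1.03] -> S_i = -7.87 + 1.71*i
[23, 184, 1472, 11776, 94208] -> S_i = 23*8^i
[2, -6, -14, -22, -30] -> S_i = 2 + -8*i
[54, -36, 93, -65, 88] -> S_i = Random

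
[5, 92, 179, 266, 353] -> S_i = 5 + 87*i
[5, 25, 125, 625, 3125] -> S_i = 5*5^i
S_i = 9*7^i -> [9, 63, 441, 3087, 21609]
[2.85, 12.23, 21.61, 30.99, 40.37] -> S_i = 2.85 + 9.38*i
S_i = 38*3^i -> [38, 114, 342, 1026, 3078]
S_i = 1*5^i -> [1, 5, 25, 125, 625]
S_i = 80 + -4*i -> [80, 76, 72, 68, 64]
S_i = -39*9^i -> [-39, -351, -3159, -28431, -255879]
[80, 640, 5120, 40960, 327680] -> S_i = 80*8^i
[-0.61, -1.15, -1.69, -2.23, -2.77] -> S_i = -0.61 + -0.54*i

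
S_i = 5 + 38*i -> [5, 43, 81, 119, 157]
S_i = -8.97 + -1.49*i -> [-8.97, -10.46, -11.95, -13.44, -14.93]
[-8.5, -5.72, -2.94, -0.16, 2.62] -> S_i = -8.50 + 2.78*i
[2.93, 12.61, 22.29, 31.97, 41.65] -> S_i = 2.93 + 9.68*i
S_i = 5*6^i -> [5, 30, 180, 1080, 6480]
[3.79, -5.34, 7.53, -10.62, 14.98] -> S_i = 3.79*(-1.41)^i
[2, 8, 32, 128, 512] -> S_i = 2*4^i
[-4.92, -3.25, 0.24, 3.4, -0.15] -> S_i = Random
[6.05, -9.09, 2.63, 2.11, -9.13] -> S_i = Random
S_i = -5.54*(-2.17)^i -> [-5.54, 12.02, -26.09, 56.61, -122.84]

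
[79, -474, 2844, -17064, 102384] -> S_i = 79*-6^i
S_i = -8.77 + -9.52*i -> [-8.77, -18.29, -27.81, -37.33, -46.85]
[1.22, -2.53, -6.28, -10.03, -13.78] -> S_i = 1.22 + -3.75*i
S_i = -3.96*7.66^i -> [-3.96, -30.33, -232.36, -1779.84, -13633.59]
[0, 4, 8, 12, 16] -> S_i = 0 + 4*i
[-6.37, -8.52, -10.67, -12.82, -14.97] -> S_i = -6.37 + -2.15*i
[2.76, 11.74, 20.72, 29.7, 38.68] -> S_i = 2.76 + 8.98*i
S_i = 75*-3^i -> [75, -225, 675, -2025, 6075]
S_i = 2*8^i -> [2, 16, 128, 1024, 8192]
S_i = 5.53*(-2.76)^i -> [5.53, -15.26, 42.13, -116.27, 320.89]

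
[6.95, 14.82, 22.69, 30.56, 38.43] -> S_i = 6.95 + 7.87*i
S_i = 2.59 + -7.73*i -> [2.59, -5.14, -12.87, -20.6, -28.33]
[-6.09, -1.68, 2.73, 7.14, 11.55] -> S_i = -6.09 + 4.41*i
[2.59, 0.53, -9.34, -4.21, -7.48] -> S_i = Random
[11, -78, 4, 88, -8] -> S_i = Random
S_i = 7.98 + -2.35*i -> [7.98, 5.63, 3.28, 0.93, -1.42]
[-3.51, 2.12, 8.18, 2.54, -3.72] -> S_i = Random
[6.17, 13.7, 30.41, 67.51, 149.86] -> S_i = 6.17*2.22^i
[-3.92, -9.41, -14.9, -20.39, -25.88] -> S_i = -3.92 + -5.49*i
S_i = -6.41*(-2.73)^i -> [-6.41, 17.5, -47.77, 130.42, -356.05]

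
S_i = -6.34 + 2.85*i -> [-6.34, -3.49, -0.64, 2.21, 5.06]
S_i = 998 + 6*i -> [998, 1004, 1010, 1016, 1022]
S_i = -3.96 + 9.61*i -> [-3.96, 5.65, 15.26, 24.87, 34.48]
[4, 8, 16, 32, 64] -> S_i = 4*2^i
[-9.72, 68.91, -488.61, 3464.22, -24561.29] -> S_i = -9.72*(-7.09)^i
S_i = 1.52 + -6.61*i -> [1.52, -5.09, -11.7, -18.31, -24.92]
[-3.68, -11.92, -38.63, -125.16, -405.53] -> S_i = -3.68*3.24^i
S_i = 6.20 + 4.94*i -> [6.2, 11.14, 16.08, 21.02, 25.96]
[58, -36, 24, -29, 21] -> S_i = Random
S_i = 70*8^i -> [70, 560, 4480, 35840, 286720]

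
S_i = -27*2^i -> [-27, -54, -108, -216, -432]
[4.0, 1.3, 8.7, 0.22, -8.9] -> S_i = Random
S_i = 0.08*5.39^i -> [0.08, 0.43, 2.32, 12.53, 67.52]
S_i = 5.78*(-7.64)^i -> [5.78, -44.16, 337.38, -2577.55, 19692.52]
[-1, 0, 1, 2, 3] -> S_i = -1 + 1*i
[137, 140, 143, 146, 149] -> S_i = 137 + 3*i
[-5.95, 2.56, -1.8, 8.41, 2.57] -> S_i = Random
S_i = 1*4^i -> [1, 4, 16, 64, 256]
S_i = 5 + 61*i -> [5, 66, 127, 188, 249]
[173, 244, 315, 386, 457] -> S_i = 173 + 71*i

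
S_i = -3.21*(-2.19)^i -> [-3.21, 7.03, -15.4, 33.72, -73.84]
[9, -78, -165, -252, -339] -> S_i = 9 + -87*i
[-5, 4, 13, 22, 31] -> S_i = -5 + 9*i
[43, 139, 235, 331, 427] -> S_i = 43 + 96*i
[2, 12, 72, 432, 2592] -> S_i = 2*6^i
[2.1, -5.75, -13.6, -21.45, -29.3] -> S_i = 2.10 + -7.85*i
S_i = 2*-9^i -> [2, -18, 162, -1458, 13122]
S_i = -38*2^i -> [-38, -76, -152, -304, -608]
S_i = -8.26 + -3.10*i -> [-8.26, -11.36, -14.46, -17.56, -20.66]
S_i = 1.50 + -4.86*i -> [1.5, -3.36, -8.22, -13.08, -17.94]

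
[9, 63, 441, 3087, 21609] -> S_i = 9*7^i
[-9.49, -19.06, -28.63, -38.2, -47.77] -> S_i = -9.49 + -9.57*i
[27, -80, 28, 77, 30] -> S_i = Random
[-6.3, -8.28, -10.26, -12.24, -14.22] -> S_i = -6.30 + -1.98*i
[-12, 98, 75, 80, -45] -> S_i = Random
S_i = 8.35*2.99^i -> [8.35, 24.97, 74.65, 223.2, 667.38]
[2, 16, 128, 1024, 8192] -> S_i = 2*8^i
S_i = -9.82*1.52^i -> [-9.82, -14.93, -22.69, -34.49, -52.42]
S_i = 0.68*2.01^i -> [0.68, 1.37, 2.75, 5.52, 11.1]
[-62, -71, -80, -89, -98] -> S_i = -62 + -9*i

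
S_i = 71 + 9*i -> [71, 80, 89, 98, 107]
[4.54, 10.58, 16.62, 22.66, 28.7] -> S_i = 4.54 + 6.04*i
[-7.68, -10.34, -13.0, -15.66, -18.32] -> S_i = -7.68 + -2.66*i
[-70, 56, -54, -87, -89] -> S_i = Random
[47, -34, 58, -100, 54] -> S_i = Random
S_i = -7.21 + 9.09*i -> [-7.21, 1.88, 10.97, 20.06, 29.15]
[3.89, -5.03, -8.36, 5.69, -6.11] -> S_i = Random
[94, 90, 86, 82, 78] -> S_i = 94 + -4*i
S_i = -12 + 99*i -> [-12, 87, 186, 285, 384]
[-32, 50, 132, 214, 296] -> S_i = -32 + 82*i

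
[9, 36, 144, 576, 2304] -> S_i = 9*4^i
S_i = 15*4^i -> [15, 60, 240, 960, 3840]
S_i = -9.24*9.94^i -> [-9.24, -91.85, -912.95, -9074.68, -90202.28]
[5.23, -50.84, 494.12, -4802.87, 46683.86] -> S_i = 5.23*(-9.72)^i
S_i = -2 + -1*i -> [-2, -3, -4, -5, -6]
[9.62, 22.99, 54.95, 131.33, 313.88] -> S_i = 9.62*2.39^i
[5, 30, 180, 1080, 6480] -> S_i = 5*6^i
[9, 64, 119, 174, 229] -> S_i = 9 + 55*i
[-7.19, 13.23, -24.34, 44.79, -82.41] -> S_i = -7.19*(-1.84)^i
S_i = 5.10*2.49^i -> [5.1, 12.7, 31.62, 78.74, 196.05]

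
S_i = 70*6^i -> [70, 420, 2520, 15120, 90720]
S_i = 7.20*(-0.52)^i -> [7.2, -3.74, 1.95, -1.01, 0.53]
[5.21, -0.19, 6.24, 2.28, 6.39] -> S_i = Random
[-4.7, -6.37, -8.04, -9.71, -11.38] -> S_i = -4.70 + -1.67*i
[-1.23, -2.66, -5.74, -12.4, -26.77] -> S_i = -1.23*2.16^i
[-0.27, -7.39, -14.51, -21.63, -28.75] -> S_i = -0.27 + -7.12*i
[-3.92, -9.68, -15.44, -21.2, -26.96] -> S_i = -3.92 + -5.76*i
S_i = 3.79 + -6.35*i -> [3.79, -2.56, -8.91, -15.26, -21.61]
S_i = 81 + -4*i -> [81, 77, 73, 69, 65]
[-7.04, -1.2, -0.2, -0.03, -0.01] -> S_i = -7.04*0.17^i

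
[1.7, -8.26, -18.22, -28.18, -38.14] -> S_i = 1.70 + -9.96*i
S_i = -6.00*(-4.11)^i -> [-6.0, 24.66, -101.35, 416.56, -1712.06]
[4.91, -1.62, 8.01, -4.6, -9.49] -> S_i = Random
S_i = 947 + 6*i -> [947, 953, 959, 965, 971]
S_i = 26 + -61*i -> [26, -35, -96, -157, -218]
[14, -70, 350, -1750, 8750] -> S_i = 14*-5^i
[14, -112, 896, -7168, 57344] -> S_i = 14*-8^i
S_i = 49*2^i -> [49, 98, 196, 392, 784]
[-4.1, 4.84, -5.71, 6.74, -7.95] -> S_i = -4.10*(-1.18)^i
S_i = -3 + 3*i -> [-3, 0, 3, 6, 9]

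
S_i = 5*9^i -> [5, 45, 405, 3645, 32805]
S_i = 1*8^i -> [1, 8, 64, 512, 4096]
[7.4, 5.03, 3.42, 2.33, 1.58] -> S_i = 7.40*0.68^i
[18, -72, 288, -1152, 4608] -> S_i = 18*-4^i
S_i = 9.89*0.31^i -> [9.89, 3.07, 0.95, 0.29, 0.09]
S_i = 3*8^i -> [3, 24, 192, 1536, 12288]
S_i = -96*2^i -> [-96, -192, -384, -768, -1536]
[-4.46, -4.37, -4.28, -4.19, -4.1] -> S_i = -4.46 + 0.09*i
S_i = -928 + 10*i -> [-928, -918, -908, -898, -888]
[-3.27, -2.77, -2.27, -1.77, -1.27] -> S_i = -3.27 + 0.50*i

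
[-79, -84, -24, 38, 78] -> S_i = Random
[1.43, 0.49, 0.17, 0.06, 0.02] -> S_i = 1.43*0.34^i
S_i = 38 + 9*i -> [38, 47, 56, 65, 74]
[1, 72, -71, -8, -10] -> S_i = Random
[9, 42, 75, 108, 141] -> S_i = 9 + 33*i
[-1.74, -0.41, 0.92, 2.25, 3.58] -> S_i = -1.74 + 1.33*i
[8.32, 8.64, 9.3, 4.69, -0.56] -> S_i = Random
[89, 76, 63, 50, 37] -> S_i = 89 + -13*i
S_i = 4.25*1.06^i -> [4.25, 4.5, 4.78, 5.06, 5.37]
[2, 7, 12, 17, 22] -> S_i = 2 + 5*i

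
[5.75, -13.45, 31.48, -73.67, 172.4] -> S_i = 5.75*(-2.34)^i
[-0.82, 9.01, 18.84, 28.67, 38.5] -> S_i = -0.82 + 9.83*i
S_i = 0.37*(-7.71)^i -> [0.37, -2.85, 21.99, -169.58, 1307.43]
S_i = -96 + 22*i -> [-96, -74, -52, -30, -8]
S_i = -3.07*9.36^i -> [-3.07, -28.74, -268.96, -2517.48, -23563.61]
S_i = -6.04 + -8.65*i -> [-6.04, -14.69, -23.34, -31.99, -40.64]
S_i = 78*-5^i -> [78, -390, 1950, -9750, 48750]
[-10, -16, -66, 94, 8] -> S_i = Random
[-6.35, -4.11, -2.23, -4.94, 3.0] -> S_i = Random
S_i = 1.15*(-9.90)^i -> [1.15, -11.38, 112.71, -1115.84, 11046.85]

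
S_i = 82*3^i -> [82, 246, 738, 2214, 6642]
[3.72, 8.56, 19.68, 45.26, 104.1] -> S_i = 3.72*2.30^i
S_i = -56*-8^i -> [-56, 448, -3584, 28672, -229376]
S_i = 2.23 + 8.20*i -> [2.23, 10.43, 18.63, 26.83, 35.03]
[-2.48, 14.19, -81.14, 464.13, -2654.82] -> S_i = -2.48*(-5.72)^i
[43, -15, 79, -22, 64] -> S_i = Random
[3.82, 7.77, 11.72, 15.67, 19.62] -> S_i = 3.82 + 3.95*i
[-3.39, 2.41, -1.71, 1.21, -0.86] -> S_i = -3.39*(-0.71)^i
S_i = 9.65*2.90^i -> [9.65, 27.98, 81.16, 235.35, 682.53]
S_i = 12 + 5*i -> [12, 17, 22, 27, 32]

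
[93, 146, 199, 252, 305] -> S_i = 93 + 53*i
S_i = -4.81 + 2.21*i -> [-4.81, -2.6, -0.39, 1.82, 4.03]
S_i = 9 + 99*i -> [9, 108, 207, 306, 405]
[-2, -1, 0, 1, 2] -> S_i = -2 + 1*i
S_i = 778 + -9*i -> [778, 769, 760, 751, 742]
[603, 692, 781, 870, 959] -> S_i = 603 + 89*i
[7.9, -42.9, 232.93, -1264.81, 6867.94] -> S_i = 7.90*(-5.43)^i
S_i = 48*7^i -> [48, 336, 2352, 16464, 115248]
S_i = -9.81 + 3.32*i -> [-9.81, -6.49, -3.17, 0.15, 3.47]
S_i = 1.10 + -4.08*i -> [1.1, -2.98, -7.06, -11.14, -15.22]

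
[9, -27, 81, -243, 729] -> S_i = 9*-3^i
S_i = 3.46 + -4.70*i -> [3.46, -1.24, -5.94, -10.64, -15.34]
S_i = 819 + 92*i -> [819, 911, 1003, 1095, 1187]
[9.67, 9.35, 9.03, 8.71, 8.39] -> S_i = 9.67 + -0.32*i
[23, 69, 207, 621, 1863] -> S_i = 23*3^i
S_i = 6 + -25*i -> [6, -19, -44, -69, -94]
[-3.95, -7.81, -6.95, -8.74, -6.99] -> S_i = Random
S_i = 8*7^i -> [8, 56, 392, 2744, 19208]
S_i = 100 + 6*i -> [100, 106, 112, 118, 124]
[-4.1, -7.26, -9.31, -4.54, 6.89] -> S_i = Random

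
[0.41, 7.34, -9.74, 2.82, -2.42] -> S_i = Random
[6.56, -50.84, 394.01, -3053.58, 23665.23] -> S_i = 6.56*(-7.75)^i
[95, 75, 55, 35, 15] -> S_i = 95 + -20*i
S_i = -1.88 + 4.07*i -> [-1.88, 2.19, 6.26, 10.33, 14.4]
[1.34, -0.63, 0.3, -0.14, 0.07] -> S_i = 1.34*(-0.47)^i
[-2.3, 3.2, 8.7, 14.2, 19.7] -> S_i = -2.30 + 5.50*i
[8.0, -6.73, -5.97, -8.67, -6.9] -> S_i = Random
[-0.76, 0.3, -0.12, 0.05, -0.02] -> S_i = -0.76*(-0.40)^i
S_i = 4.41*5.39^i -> [4.41, 23.77, 128.12, 690.57, 3722.15]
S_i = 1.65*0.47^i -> [1.65, 0.78, 0.36, 0.17, 0.08]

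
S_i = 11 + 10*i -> [11, 21, 31, 41, 51]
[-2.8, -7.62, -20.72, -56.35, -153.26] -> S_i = -2.80*2.72^i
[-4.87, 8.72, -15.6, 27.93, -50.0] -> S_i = -4.87*(-1.79)^i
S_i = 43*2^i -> [43, 86, 172, 344, 688]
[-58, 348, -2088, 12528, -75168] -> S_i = -58*-6^i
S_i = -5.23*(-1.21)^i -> [-5.23, 6.33, -7.66, 9.27, -11.21]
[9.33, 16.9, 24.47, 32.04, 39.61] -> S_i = 9.33 + 7.57*i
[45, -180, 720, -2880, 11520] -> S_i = 45*-4^i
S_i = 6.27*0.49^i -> [6.27, 3.07, 1.51, 0.74, 0.36]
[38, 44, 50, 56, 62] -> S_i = 38 + 6*i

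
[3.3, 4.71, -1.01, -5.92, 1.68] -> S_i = Random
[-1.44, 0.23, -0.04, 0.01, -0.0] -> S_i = -1.44*(-0.16)^i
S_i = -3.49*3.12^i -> [-3.49, -10.89, -33.97, -106.0, -330.71]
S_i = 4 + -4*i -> [4, 0, -4, -8, -12]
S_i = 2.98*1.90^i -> [2.98, 5.66, 10.76, 20.44, 38.84]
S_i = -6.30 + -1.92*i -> [-6.3, -8.22, -10.14, -12.06, -13.98]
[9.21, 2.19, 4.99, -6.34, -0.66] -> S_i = Random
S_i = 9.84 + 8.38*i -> [9.84, 18.22, 26.6, 34.98, 43.36]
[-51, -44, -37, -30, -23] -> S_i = -51 + 7*i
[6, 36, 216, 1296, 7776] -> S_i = 6*6^i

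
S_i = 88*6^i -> [88, 528, 3168, 19008, 114048]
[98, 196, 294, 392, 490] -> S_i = 98 + 98*i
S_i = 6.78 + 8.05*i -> [6.78, 14.83, 22.88, 30.93, 38.98]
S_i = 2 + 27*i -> [2, 29, 56, 83, 110]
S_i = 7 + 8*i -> [7, 15, 23, 31, 39]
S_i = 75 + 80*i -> [75, 155, 235, 315, 395]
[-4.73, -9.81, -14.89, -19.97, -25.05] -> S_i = -4.73 + -5.08*i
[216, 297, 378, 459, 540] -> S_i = 216 + 81*i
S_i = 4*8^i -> [4, 32, 256, 2048, 16384]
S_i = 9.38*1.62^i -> [9.38, 15.2, 24.62, 39.88, 64.6]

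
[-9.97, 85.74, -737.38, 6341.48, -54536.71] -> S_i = -9.97*(-8.60)^i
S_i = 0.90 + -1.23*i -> [0.9, -0.33, -1.56, -2.79, -4.02]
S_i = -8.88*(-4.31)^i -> [-8.88, 38.27, -164.96, 710.96, -3064.23]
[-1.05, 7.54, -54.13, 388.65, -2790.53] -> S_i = -1.05*(-7.18)^i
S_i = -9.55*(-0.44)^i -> [-9.55, 4.2, -1.85, 0.81, -0.36]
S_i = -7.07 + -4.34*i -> [-7.07, -11.41, -15.75, -20.09, -24.43]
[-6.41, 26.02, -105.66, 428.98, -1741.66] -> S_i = -6.41*(-4.06)^i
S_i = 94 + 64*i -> [94, 158, 222, 286, 350]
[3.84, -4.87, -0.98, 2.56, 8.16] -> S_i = Random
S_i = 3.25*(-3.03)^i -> [3.25, -9.85, 29.84, -90.41, 273.94]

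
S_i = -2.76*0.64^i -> [-2.76, -1.77, -1.13, -0.72, -0.46]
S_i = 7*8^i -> [7, 56, 448, 3584, 28672]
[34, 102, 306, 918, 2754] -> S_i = 34*3^i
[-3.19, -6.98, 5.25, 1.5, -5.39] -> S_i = Random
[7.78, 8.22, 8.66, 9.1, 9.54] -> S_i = 7.78 + 0.44*i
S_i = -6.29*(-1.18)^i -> [-6.29, 7.42, -8.76, 10.33, -12.19]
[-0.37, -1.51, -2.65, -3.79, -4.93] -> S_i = -0.37 + -1.14*i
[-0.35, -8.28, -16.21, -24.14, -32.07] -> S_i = -0.35 + -7.93*i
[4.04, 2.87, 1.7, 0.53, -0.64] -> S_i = 4.04 + -1.17*i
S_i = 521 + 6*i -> [521, 527, 533, 539, 545]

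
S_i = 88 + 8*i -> [88, 96, 104, 112, 120]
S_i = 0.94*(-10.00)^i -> [0.94, -9.4, 94.0, -940.0, 9400.0]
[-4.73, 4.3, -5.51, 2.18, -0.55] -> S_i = Random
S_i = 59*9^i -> [59, 531, 4779, 43011, 387099]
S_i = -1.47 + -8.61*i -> [-1.47, -10.08, -18.69, -27.3, -35.91]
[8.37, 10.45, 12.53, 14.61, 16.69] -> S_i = 8.37 + 2.08*i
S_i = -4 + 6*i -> [-4, 2, 8, 14, 20]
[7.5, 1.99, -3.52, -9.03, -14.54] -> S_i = 7.50 + -5.51*i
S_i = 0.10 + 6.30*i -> [0.1, 6.4, 12.7, 19.0, 25.3]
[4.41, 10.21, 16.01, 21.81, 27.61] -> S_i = 4.41 + 5.80*i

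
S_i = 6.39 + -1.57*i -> [6.39, 4.82, 3.25, 1.68, 0.11]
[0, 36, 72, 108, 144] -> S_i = 0 + 36*i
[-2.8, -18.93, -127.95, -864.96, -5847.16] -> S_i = -2.80*6.76^i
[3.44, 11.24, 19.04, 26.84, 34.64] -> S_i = 3.44 + 7.80*i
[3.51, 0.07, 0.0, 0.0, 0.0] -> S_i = 3.51*0.02^i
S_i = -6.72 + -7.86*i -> [-6.72, -14.58, -22.44, -30.3, -38.16]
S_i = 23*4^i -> [23, 92, 368, 1472, 5888]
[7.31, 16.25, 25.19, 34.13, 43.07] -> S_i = 7.31 + 8.94*i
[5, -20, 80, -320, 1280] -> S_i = 5*-4^i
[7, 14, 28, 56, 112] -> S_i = 7*2^i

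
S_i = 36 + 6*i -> [36, 42, 48, 54, 60]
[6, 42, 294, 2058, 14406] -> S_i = 6*7^i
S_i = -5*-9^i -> [-5, 45, -405, 3645, -32805]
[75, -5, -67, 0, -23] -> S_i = Random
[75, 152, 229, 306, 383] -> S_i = 75 + 77*i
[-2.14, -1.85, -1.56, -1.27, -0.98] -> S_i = -2.14 + 0.29*i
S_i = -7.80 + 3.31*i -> [-7.8, -4.49, -1.18, 2.13, 5.44]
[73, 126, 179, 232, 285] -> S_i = 73 + 53*i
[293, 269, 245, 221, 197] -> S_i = 293 + -24*i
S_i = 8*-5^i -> [8, -40, 200, -1000, 5000]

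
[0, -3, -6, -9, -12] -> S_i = 0 + -3*i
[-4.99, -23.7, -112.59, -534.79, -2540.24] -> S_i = -4.99*4.75^i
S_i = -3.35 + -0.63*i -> [-3.35, -3.98, -4.61, -5.24, -5.87]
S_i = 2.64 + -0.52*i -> [2.64, 2.12, 1.6, 1.08, 0.56]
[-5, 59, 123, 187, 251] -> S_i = -5 + 64*i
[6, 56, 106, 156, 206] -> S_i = 6 + 50*i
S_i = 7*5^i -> [7, 35, 175, 875, 4375]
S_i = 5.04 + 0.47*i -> [5.04, 5.51, 5.98, 6.45, 6.92]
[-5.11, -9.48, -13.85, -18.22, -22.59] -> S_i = -5.11 + -4.37*i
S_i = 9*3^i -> [9, 27, 81, 243, 729]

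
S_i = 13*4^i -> [13, 52, 208, 832, 3328]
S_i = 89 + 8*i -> [89, 97, 105, 113, 121]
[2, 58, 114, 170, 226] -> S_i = 2 + 56*i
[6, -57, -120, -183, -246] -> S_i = 6 + -63*i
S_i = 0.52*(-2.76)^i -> [0.52, -1.44, 3.96, -10.93, 30.17]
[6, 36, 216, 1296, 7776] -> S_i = 6*6^i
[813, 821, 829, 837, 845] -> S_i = 813 + 8*i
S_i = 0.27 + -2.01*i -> [0.27, -1.74, -3.75, -5.76, -7.77]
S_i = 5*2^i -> [5, 10, 20, 40, 80]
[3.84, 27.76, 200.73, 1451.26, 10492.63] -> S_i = 3.84*7.23^i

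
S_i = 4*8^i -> [4, 32, 256, 2048, 16384]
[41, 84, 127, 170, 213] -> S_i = 41 + 43*i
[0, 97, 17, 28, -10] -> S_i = Random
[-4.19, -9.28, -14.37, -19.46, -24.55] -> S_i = -4.19 + -5.09*i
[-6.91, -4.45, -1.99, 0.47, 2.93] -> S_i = -6.91 + 2.46*i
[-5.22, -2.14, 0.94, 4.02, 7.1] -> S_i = -5.22 + 3.08*i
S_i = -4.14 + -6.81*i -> [-4.14, -10.95, -17.76, -24.57, -31.38]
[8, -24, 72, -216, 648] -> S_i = 8*-3^i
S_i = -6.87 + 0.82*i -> [-6.87, -6.05, -5.23, -4.41, -3.59]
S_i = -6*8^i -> [-6, -48, -384, -3072, -24576]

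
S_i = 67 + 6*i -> [67, 73, 79, 85, 91]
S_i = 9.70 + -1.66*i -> [9.7, 8.04, 6.38, 4.72, 3.06]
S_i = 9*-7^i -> [9, -63, 441, -3087, 21609]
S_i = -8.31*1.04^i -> [-8.31, -8.64, -8.99, -9.35, -9.72]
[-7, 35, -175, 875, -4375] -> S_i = -7*-5^i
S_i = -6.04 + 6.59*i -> [-6.04, 0.55, 7.14, 13.73, 20.32]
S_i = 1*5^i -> [1, 5, 25, 125, 625]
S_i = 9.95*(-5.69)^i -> [9.95, -56.62, 322.14, -1832.99, 10429.71]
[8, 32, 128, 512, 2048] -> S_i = 8*4^i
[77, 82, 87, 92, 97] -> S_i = 77 + 5*i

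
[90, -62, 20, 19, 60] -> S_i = Random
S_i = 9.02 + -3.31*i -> [9.02, 5.71, 2.4, -0.91, -4.22]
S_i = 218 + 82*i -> [218, 300, 382, 464, 546]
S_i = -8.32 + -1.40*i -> [-8.32, -9.72, -11.12, -12.52, -13.92]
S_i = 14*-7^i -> [14, -98, 686, -4802, 33614]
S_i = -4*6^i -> [-4, -24, -144, -864, -5184]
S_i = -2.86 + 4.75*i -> [-2.86, 1.89, 6.64, 11.39, 16.14]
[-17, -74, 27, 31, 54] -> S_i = Random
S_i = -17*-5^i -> [-17, 85, -425, 2125, -10625]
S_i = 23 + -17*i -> [23, 6, -11, -28, -45]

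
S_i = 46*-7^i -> [46, -322, 2254, -15778, 110446]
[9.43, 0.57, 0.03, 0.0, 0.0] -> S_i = 9.43*0.06^i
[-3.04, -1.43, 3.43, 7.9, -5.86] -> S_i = Random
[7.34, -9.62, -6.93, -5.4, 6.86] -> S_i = Random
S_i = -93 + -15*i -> [-93, -108, -123, -138, -153]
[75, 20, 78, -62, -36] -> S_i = Random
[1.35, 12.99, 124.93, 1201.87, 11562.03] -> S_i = 1.35*9.62^i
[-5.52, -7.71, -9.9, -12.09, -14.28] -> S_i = -5.52 + -2.19*i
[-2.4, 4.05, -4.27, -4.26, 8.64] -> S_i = Random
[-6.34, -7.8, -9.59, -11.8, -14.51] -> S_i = -6.34*1.23^i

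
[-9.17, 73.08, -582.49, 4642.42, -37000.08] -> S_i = -9.17*(-7.97)^i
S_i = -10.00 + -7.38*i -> [-10.0, -17.38, -24.76, -32.14, -39.52]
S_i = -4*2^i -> [-4, -8, -16, -32, -64]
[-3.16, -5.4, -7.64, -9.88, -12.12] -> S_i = -3.16 + -2.24*i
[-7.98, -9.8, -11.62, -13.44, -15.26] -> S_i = -7.98 + -1.82*i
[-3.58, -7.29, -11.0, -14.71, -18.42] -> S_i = -3.58 + -3.71*i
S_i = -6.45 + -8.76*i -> [-6.45, -15.21, -23.97, -32.73, -41.49]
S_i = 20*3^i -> [20, 60, 180, 540, 1620]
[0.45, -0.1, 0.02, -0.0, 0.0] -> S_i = 0.45*(-0.22)^i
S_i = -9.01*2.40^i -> [-9.01, -21.62, -51.9, -124.55, -298.93]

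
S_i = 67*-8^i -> [67, -536, 4288, -34304, 274432]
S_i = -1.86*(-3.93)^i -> [-1.86, 7.31, -28.73, 112.9, -443.69]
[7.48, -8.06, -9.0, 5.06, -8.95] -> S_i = Random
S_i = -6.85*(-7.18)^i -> [-6.85, 49.18, -353.13, 2535.5, -18204.9]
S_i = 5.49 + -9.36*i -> [5.49, -3.87, -13.23, -22.59, -31.95]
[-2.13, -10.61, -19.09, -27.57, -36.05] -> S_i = -2.13 + -8.48*i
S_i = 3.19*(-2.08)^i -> [3.19, -6.64, 13.8, -28.71, 59.71]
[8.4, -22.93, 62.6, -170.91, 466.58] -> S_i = 8.40*(-2.73)^i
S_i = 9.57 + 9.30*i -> [9.57, 18.87, 28.17, 37.47, 46.77]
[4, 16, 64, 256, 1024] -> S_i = 4*4^i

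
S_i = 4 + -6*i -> [4, -2, -8, -14, -20]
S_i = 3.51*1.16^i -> [3.51, 4.07, 4.72, 5.48, 6.36]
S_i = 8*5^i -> [8, 40, 200, 1000, 5000]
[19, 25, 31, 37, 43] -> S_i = 19 + 6*i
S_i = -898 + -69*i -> [-898, -967, -1036, -1105, -1174]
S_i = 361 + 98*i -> [361, 459, 557, 655, 753]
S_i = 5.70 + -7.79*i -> [5.7, -2.09, -9.88, -17.67, -25.46]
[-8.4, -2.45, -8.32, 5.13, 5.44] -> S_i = Random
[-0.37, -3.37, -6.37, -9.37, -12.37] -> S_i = -0.37 + -3.00*i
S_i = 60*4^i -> [60, 240, 960, 3840, 15360]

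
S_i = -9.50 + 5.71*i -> [-9.5, -3.79, 1.92, 7.63, 13.34]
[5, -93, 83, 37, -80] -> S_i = Random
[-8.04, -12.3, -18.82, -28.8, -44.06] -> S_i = -8.04*1.53^i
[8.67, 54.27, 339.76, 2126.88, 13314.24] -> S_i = 8.67*6.26^i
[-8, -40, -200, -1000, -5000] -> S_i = -8*5^i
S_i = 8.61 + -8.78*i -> [8.61, -0.17, -8.95, -17.73, -26.51]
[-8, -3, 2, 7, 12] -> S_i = -8 + 5*i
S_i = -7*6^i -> [-7, -42, -252, -1512, -9072]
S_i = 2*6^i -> [2, 12, 72, 432, 2592]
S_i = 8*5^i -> [8, 40, 200, 1000, 5000]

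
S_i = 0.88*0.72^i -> [0.88, 0.63, 0.46, 0.33, 0.24]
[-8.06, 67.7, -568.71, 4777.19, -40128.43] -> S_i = -8.06*(-8.40)^i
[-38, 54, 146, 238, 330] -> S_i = -38 + 92*i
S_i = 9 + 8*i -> [9, 17, 25, 33, 41]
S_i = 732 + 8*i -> [732, 740, 748, 756, 764]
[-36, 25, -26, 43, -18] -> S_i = Random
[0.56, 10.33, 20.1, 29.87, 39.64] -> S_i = 0.56 + 9.77*i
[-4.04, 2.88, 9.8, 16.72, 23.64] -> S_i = -4.04 + 6.92*i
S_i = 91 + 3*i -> [91, 94, 97, 100, 103]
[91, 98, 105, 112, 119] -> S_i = 91 + 7*i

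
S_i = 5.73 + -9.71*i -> [5.73, -3.98, -13.69, -23.4, -33.11]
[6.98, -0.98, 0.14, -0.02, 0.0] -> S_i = 6.98*(-0.14)^i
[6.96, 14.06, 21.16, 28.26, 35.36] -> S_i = 6.96 + 7.10*i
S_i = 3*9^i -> [3, 27, 243, 2187, 19683]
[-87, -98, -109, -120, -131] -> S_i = -87 + -11*i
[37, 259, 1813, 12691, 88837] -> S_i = 37*7^i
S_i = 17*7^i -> [17, 119, 833, 5831, 40817]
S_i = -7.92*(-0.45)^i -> [-7.92, 3.56, -1.6, 0.72, -0.32]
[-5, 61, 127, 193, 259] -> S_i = -5 + 66*i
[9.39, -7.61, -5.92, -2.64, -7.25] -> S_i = Random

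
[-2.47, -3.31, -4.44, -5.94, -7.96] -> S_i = -2.47*1.34^i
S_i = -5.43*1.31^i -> [-5.43, -7.11, -9.32, -12.21, -15.99]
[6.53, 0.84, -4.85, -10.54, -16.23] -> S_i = 6.53 + -5.69*i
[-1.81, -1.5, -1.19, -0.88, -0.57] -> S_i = -1.81 + 0.31*i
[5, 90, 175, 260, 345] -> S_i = 5 + 85*i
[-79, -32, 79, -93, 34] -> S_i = Random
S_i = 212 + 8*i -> [212, 220, 228, 236, 244]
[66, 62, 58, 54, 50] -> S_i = 66 + -4*i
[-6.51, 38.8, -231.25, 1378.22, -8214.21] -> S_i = -6.51*(-5.96)^i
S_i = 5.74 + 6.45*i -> [5.74, 12.19, 18.64, 25.09, 31.54]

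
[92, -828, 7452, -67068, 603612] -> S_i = 92*-9^i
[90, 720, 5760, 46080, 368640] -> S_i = 90*8^i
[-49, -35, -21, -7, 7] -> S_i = -49 + 14*i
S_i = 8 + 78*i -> [8, 86, 164, 242, 320]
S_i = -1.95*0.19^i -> [-1.95, -0.37, -0.07, -0.01, -0.0]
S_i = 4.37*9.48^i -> [4.37, 41.43, 392.73, 3723.11, 35295.13]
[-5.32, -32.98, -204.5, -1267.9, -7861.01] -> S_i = -5.32*6.20^i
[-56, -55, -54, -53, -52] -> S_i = -56 + 1*i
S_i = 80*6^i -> [80, 480, 2880, 17280, 103680]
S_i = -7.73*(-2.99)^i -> [-7.73, 23.11, -69.11, 206.63, -617.82]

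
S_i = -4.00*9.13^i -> [-4.0, -36.52, -333.43, -3044.19, -27793.49]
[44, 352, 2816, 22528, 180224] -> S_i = 44*8^i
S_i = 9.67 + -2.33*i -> [9.67, 7.34, 5.01, 2.68, 0.35]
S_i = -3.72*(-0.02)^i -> [-3.72, 0.07, -0.0, 0.0, -0.0]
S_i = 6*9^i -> [6, 54, 486, 4374, 39366]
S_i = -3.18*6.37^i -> [-3.18, -20.26, -129.03, -821.95, -5235.82]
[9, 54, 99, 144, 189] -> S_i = 9 + 45*i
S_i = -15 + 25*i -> [-15, 10, 35, 60, 85]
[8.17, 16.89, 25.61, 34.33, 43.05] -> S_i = 8.17 + 8.72*i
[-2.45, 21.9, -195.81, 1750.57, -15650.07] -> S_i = -2.45*(-8.94)^i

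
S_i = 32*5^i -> [32, 160, 800, 4000, 20000]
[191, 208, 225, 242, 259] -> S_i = 191 + 17*i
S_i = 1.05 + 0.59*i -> [1.05, 1.64, 2.23, 2.82, 3.41]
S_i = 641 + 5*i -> [641, 646, 651, 656, 661]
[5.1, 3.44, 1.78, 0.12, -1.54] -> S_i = 5.10 + -1.66*i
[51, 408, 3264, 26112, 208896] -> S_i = 51*8^i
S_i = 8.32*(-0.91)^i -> [8.32, -7.57, 6.89, -6.27, 5.71]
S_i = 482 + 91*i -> [482, 573, 664, 755, 846]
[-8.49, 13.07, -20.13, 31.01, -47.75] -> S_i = -8.49*(-1.54)^i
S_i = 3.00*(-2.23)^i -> [3.0, -6.69, 14.92, -33.27, 74.19]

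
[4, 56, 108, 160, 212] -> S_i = 4 + 52*i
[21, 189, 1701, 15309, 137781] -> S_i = 21*9^i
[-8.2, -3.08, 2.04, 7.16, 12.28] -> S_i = -8.20 + 5.12*i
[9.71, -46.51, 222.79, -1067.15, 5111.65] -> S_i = 9.71*(-4.79)^i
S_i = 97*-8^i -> [97, -776, 6208, -49664, 397312]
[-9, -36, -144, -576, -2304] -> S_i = -9*4^i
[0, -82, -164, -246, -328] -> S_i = 0 + -82*i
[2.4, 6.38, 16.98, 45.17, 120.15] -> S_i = 2.40*2.66^i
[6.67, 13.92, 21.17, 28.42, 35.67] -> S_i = 6.67 + 7.25*i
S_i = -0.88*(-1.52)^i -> [-0.88, 1.34, -2.03, 3.09, -4.7]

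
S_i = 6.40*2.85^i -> [6.4, 18.24, 51.98, 148.15, 422.24]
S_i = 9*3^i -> [9, 27, 81, 243, 729]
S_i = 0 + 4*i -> [0, 4, 8, 12, 16]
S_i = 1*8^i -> [1, 8, 64, 512, 4096]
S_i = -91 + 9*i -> [-91, -82, -73, -64, -55]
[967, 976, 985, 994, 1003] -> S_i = 967 + 9*i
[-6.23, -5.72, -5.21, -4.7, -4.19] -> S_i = -6.23 + 0.51*i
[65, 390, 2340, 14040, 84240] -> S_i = 65*6^i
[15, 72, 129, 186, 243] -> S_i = 15 + 57*i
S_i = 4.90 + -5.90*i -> [4.9, -1.0, -6.9, -12.8, -18.7]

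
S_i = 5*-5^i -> [5, -25, 125, -625, 3125]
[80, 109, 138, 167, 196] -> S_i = 80 + 29*i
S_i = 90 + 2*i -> [90, 92, 94, 96, 98]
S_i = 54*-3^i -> [54, -162, 486, -1458, 4374]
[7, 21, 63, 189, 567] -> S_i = 7*3^i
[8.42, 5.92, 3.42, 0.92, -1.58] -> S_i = 8.42 + -2.50*i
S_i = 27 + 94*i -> [27, 121, 215, 309, 403]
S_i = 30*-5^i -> [30, -150, 750, -3750, 18750]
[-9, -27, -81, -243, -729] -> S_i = -9*3^i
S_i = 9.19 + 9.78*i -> [9.19, 18.97, 28.75, 38.53, 48.31]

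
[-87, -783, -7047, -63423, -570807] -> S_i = -87*9^i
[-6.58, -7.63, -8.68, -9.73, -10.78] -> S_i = -6.58 + -1.05*i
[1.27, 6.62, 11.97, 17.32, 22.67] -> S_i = 1.27 + 5.35*i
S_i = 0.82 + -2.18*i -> [0.82, -1.36, -3.54, -5.72, -7.9]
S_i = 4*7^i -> [4, 28, 196, 1372, 9604]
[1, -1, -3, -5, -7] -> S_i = 1 + -2*i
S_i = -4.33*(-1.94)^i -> [-4.33, 8.4, -16.3, 31.61, -61.33]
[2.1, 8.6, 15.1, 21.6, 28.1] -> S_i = 2.10 + 6.50*i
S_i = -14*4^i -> [-14, -56, -224, -896, -3584]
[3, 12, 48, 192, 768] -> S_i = 3*4^i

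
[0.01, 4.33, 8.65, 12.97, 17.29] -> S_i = 0.01 + 4.32*i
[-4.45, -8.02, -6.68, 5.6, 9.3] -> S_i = Random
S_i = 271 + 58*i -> [271, 329, 387, 445, 503]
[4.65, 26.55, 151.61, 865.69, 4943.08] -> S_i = 4.65*5.71^i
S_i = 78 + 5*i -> [78, 83, 88, 93, 98]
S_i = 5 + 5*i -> [5, 10, 15, 20, 25]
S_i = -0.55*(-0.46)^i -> [-0.55, 0.25, -0.12, 0.05, -0.02]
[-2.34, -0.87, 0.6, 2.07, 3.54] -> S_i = -2.34 + 1.47*i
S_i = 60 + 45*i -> [60, 105, 150, 195, 240]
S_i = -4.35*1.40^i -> [-4.35, -6.09, -8.53, -11.94, -16.71]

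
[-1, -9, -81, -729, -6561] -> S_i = -1*9^i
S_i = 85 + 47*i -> [85, 132, 179, 226, 273]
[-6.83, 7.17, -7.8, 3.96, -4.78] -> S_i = Random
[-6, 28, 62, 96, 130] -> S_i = -6 + 34*i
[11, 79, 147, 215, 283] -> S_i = 11 + 68*i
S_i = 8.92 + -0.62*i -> [8.92, 8.3, 7.68, 7.06, 6.44]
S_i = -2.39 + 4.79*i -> [-2.39, 2.4, 7.19, 11.98, 16.77]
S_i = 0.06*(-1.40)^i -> [0.06, -0.08, 0.12, -0.16, 0.23]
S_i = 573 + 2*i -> [573, 575, 577, 579, 581]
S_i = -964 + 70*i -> [-964, -894, -824, -754, -684]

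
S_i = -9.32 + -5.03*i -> [-9.32, -14.35, -19.38, -24.41, -29.44]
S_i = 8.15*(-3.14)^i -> [8.15, -25.59, 80.36, -252.32, 792.28]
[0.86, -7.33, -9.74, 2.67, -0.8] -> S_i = Random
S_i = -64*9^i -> [-64, -576, -5184, -46656, -419904]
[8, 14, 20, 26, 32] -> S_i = 8 + 6*i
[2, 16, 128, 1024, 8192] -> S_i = 2*8^i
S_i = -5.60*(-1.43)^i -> [-5.6, 8.01, -11.45, 16.38, -23.42]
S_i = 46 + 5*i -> [46, 51, 56, 61, 66]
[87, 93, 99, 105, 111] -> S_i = 87 + 6*i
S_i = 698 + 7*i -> [698, 705, 712, 719, 726]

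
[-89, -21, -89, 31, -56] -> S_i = Random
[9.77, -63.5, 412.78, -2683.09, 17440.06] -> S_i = 9.77*(-6.50)^i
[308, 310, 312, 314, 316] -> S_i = 308 + 2*i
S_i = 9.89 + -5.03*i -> [9.89, 4.86, -0.17, -5.2, -10.23]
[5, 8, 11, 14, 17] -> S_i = 5 + 3*i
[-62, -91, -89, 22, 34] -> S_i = Random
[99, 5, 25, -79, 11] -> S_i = Random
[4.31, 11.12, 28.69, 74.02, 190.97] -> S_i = 4.31*2.58^i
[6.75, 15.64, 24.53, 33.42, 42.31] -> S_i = 6.75 + 8.89*i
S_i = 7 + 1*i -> [7, 8, 9, 10, 11]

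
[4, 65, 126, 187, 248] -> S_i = 4 + 61*i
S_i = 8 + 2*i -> [8, 10, 12, 14, 16]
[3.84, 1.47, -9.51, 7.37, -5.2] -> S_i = Random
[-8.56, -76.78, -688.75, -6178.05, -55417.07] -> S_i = -8.56*8.97^i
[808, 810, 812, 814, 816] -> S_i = 808 + 2*i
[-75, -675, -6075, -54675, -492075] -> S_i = -75*9^i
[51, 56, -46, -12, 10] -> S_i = Random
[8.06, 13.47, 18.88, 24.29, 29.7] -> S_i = 8.06 + 5.41*i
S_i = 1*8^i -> [1, 8, 64, 512, 4096]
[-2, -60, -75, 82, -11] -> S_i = Random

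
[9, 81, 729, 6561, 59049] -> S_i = 9*9^i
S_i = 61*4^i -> [61, 244, 976, 3904, 15616]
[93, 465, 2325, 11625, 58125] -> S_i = 93*5^i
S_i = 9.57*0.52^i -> [9.57, 4.98, 2.59, 1.35, 0.7]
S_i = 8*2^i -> [8, 16, 32, 64, 128]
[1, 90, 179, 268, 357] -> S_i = 1 + 89*i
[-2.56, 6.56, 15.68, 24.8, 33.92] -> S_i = -2.56 + 9.12*i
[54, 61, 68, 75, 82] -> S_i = 54 + 7*i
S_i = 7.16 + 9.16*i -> [7.16, 16.32, 25.48, 34.64, 43.8]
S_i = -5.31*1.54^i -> [-5.31, -8.18, -12.59, -19.39, -29.87]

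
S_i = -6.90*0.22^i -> [-6.9, -1.52, -0.33, -0.07, -0.02]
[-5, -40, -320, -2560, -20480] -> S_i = -5*8^i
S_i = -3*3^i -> [-3, -9, -27, -81, -243]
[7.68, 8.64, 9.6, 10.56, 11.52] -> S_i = 7.68 + 0.96*i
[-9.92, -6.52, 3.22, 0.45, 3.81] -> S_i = Random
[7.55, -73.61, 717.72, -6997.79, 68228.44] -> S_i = 7.55*(-9.75)^i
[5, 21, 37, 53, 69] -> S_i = 5 + 16*i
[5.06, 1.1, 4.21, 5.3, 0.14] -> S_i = Random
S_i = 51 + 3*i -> [51, 54, 57, 60, 63]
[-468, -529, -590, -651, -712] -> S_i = -468 + -61*i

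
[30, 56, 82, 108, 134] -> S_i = 30 + 26*i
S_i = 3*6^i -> [3, 18, 108, 648, 3888]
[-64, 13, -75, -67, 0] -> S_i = Random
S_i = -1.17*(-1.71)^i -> [-1.17, 2.0, -3.42, 5.85, -10.0]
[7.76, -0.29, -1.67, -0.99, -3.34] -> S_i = Random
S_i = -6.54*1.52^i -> [-6.54, -9.94, -15.11, -22.97, -34.91]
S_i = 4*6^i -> [4, 24, 144, 864, 5184]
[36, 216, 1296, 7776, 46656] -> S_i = 36*6^i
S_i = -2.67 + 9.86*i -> [-2.67, 7.19, 17.05, 26.91, 36.77]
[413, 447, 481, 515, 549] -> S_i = 413 + 34*i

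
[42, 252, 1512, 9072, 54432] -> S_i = 42*6^i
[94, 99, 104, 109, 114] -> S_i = 94 + 5*i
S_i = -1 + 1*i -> [-1, 0, 1, 2, 3]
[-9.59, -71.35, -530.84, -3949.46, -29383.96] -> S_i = -9.59*7.44^i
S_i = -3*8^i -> [-3, -24, -192, -1536, -12288]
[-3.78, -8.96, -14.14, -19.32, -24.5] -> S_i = -3.78 + -5.18*i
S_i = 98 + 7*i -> [98, 105, 112, 119, 126]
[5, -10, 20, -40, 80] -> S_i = 5*-2^i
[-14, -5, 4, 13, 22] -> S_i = -14 + 9*i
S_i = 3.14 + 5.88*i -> [3.14, 9.02, 14.9, 20.78, 26.66]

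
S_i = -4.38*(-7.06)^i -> [-4.38, 30.92, -218.31, 1541.3, -10881.6]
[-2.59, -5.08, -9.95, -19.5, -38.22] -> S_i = -2.59*1.96^i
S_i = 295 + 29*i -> [295, 324, 353, 382, 411]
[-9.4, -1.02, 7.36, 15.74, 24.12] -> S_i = -9.40 + 8.38*i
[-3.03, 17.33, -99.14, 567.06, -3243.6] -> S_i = -3.03*(-5.72)^i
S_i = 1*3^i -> [1, 3, 9, 27, 81]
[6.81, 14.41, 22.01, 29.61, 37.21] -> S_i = 6.81 + 7.60*i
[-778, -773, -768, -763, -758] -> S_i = -778 + 5*i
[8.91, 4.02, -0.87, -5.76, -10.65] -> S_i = 8.91 + -4.89*i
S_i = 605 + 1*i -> [605, 606, 607, 608, 609]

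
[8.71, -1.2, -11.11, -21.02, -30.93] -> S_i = 8.71 + -9.91*i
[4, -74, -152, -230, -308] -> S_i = 4 + -78*i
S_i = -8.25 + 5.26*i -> [-8.25, -2.99, 2.27, 7.53, 12.79]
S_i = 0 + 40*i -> [0, 40, 80, 120, 160]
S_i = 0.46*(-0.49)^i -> [0.46, -0.23, 0.11, -0.05, 0.03]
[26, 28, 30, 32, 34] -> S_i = 26 + 2*i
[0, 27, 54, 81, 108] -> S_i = 0 + 27*i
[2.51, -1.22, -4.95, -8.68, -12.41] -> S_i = 2.51 + -3.73*i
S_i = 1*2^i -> [1, 2, 4, 8, 16]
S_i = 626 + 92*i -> [626, 718, 810, 902, 994]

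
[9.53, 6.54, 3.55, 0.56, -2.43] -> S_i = 9.53 + -2.99*i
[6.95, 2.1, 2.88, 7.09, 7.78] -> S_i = Random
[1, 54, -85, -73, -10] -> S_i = Random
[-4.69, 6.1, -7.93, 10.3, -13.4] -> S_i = -4.69*(-1.30)^i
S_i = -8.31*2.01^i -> [-8.31, -16.7, -33.57, -67.48, -135.64]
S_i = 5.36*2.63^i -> [5.36, 14.1, 37.07, 97.51, 256.44]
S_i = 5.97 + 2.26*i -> [5.97, 8.23, 10.49, 12.75, 15.01]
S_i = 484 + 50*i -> [484, 534, 584, 634, 684]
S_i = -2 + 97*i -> [-2, 95, 192, 289, 386]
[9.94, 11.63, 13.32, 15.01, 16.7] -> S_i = 9.94 + 1.69*i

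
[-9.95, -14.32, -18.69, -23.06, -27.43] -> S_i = -9.95 + -4.37*i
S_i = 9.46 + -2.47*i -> [9.46, 6.99, 4.52, 2.05, -0.42]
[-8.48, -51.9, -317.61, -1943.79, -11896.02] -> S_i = -8.48*6.12^i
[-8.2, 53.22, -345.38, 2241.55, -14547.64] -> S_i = -8.20*(-6.49)^i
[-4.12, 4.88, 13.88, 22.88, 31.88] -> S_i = -4.12 + 9.00*i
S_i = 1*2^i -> [1, 2, 4, 8, 16]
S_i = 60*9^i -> [60, 540, 4860, 43740, 393660]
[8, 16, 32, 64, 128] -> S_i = 8*2^i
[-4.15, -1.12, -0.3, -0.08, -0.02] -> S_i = -4.15*0.27^i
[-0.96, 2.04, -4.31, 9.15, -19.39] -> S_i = -0.96*(-2.12)^i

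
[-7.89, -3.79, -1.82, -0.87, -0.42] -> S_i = -7.89*0.48^i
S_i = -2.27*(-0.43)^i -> [-2.27, 0.98, -0.42, 0.18, -0.08]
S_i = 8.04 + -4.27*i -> [8.04, 3.77, -0.5, -4.77, -9.04]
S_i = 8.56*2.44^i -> [8.56, 20.89, 50.96, 124.35, 303.41]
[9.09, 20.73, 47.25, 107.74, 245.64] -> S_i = 9.09*2.28^i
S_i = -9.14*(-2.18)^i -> [-9.14, 19.93, -43.44, 94.69, -206.43]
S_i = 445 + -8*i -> [445, 437, 429, 421, 413]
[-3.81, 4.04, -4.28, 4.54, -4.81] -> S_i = -3.81*(-1.06)^i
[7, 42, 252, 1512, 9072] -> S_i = 7*6^i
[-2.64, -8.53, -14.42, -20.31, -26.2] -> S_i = -2.64 + -5.89*i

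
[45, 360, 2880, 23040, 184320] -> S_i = 45*8^i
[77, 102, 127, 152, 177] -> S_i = 77 + 25*i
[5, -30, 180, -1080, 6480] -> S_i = 5*-6^i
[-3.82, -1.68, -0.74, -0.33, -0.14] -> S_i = -3.82*0.44^i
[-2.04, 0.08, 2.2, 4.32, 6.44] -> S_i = -2.04 + 2.12*i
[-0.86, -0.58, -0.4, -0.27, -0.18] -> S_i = -0.86*0.68^i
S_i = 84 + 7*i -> [84, 91, 98, 105, 112]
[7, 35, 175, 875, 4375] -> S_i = 7*5^i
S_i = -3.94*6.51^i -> [-3.94, -25.65, -166.98, -1087.02, -7076.53]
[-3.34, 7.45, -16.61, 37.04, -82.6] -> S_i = -3.34*(-2.23)^i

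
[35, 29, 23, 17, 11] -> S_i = 35 + -6*i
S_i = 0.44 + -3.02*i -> [0.44, -2.58, -5.6, -8.62, -11.64]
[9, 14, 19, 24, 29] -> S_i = 9 + 5*i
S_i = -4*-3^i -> [-4, 12, -36, 108, -324]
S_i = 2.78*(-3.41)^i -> [2.78, -9.48, 32.33, -110.23, 375.89]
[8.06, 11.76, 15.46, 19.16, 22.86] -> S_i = 8.06 + 3.70*i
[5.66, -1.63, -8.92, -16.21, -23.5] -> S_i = 5.66 + -7.29*i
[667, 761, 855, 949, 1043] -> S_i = 667 + 94*i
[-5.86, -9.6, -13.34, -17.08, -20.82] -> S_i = -5.86 + -3.74*i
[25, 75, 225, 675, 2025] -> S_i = 25*3^i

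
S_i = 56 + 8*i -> [56, 64, 72, 80, 88]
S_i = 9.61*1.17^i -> [9.61, 11.24, 13.16, 15.39, 18.01]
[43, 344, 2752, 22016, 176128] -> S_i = 43*8^i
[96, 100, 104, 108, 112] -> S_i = 96 + 4*i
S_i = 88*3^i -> [88, 264, 792, 2376, 7128]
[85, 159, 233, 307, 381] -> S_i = 85 + 74*i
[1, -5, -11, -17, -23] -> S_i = 1 + -6*i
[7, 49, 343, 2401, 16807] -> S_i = 7*7^i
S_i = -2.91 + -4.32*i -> [-2.91, -7.23, -11.55, -15.87, -20.19]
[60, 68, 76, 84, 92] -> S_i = 60 + 8*i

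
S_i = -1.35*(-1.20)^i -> [-1.35, 1.62, -1.94, 2.33, -2.8]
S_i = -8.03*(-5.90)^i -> [-8.03, 47.38, -279.52, 1649.19, -9730.24]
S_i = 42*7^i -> [42, 294, 2058, 14406, 100842]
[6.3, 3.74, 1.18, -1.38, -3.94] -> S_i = 6.30 + -2.56*i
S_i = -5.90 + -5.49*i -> [-5.9, -11.39, -16.88, -22.37, -27.86]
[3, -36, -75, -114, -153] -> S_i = 3 + -39*i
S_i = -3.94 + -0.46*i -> [-3.94, -4.4, -4.86, -5.32, -5.78]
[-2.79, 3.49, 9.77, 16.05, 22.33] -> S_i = -2.79 + 6.28*i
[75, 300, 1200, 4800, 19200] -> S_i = 75*4^i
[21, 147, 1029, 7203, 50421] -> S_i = 21*7^i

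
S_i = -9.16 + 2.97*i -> [-9.16, -6.19, -3.22, -0.25, 2.72]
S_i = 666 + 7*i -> [666, 673, 680, 687, 694]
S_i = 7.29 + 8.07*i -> [7.29, 15.36, 23.43, 31.5, 39.57]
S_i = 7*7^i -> [7, 49, 343, 2401, 16807]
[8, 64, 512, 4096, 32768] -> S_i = 8*8^i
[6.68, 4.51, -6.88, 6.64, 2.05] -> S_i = Random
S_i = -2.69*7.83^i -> [-2.69, -21.06, -164.92, -1291.33, -10111.12]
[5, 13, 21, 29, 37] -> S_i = 5 + 8*i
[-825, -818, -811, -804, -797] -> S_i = -825 + 7*i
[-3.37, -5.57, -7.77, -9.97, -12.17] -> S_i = -3.37 + -2.20*i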